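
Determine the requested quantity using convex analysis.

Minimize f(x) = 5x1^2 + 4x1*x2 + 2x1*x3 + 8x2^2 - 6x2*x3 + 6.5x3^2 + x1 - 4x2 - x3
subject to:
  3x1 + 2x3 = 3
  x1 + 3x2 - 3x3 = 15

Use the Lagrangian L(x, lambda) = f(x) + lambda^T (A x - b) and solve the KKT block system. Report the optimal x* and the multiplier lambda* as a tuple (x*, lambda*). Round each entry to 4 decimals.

Form the Lagrangian:
  L(x, lambda) = (1/2) x^T Q x + c^T x + lambda^T (A x - b)
Stationarity (grad_x L = 0): Q x + c + A^T lambda = 0.
Primal feasibility: A x = b.

This gives the KKT block system:
  [ Q   A^T ] [ x     ]   [-c ]
  [ A    0  ] [ lambda ] = [ b ]

Solving the linear system:
  x*      = (2.6951, 1.5589, -2.5427)
  lambda* = (-4.4806, -15.6598)
  f(x*)   = 123.6708

x* = (2.6951, 1.5589, -2.5427), lambda* = (-4.4806, -15.6598)


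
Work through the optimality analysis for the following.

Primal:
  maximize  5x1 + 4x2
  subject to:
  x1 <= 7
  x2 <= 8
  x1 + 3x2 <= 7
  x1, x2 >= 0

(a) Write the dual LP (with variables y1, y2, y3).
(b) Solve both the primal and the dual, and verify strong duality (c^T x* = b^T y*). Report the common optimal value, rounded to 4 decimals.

The standard primal-dual pair for 'max c^T x s.t. A x <= b, x >= 0' is:
  Dual:  min b^T y  s.t.  A^T y >= c,  y >= 0.

So the dual LP is:
  minimize  7y1 + 8y2 + 7y3
  subject to:
    y1 + y3 >= 5
    y2 + 3y3 >= 4
    y1, y2, y3 >= 0

Solving the primal: x* = (7, 0).
  primal value c^T x* = 35.
Solving the dual: y* = (3.6667, 0, 1.3333).
  dual value b^T y* = 35.
Strong duality: c^T x* = b^T y*. Confirmed.

35


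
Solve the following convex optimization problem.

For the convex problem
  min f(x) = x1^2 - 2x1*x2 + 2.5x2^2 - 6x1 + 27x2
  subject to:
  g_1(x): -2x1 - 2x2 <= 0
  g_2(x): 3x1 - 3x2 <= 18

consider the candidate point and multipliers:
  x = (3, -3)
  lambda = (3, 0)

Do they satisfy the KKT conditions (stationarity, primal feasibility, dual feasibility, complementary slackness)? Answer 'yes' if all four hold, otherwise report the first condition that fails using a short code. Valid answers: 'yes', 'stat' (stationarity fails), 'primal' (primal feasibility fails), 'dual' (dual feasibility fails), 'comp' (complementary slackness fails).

Gradient of f: grad f(x) = Q x + c = (6, 6)
Constraint values g_i(x) = a_i^T x - b_i:
  g_1((3, -3)) = 0
  g_2((3, -3)) = 0
Stationarity residual: grad f(x) + sum_i lambda_i a_i = (0, 0)
  -> stationarity OK
Primal feasibility (all g_i <= 0): OK
Dual feasibility (all lambda_i >= 0): OK
Complementary slackness (lambda_i * g_i(x) = 0 for all i): OK

Verdict: yes, KKT holds.

yes


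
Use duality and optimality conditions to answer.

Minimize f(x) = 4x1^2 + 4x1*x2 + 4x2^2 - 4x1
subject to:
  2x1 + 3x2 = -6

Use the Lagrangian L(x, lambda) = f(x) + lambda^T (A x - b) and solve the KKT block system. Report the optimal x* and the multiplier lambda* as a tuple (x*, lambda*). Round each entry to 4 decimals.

Form the Lagrangian:
  L(x, lambda) = (1/2) x^T Q x + c^T x + lambda^T (A x - b)
Stationarity (grad_x L = 0): Q x + c + A^T lambda = 0.
Primal feasibility: A x = b.

This gives the KKT block system:
  [ Q   A^T ] [ x     ]   [-c ]
  [ A    0  ] [ lambda ] = [ b ]

Solving the linear system:
  x*      = (0.2143, -2.1429)
  lambda* = (5.4286)
  f(x*)   = 15.8571

x* = (0.2143, -2.1429), lambda* = (5.4286)


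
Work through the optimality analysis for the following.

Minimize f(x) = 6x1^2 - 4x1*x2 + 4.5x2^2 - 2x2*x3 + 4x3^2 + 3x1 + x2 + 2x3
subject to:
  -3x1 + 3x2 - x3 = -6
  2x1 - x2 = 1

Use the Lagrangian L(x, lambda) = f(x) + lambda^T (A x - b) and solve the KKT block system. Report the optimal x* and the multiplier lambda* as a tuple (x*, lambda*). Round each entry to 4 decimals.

Form the Lagrangian:
  L(x, lambda) = (1/2) x^T Q x + c^T x + lambda^T (A x - b)
Stationarity (grad_x L = 0): Q x + c + A^T lambda = 0.
Primal feasibility: A x = b.

This gives the KKT block system:
  [ Q   A^T ] [ x     ]   [-c ]
  [ A    0  ] [ lambda ] = [ b ]

Solving the linear system:
  x*      = (-0.7875, -2.575, 0.6375)
  lambda* = (12.25, 16.45)
  f(x*)   = 26.6938

x* = (-0.7875, -2.575, 0.6375), lambda* = (12.25, 16.45)


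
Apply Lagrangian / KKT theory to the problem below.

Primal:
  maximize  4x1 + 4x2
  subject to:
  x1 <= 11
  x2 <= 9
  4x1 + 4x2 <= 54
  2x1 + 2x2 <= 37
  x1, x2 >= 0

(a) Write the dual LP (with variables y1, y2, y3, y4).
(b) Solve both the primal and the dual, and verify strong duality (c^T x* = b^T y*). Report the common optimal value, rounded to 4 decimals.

The standard primal-dual pair for 'max c^T x s.t. A x <= b, x >= 0' is:
  Dual:  min b^T y  s.t.  A^T y >= c,  y >= 0.

So the dual LP is:
  minimize  11y1 + 9y2 + 54y3 + 37y4
  subject to:
    y1 + 4y3 + 2y4 >= 4
    y2 + 4y3 + 2y4 >= 4
    y1, y2, y3, y4 >= 0

Solving the primal: x* = (4.5, 9).
  primal value c^T x* = 54.
Solving the dual: y* = (0, 0, 1, 0).
  dual value b^T y* = 54.
Strong duality: c^T x* = b^T y*. Confirmed.

54


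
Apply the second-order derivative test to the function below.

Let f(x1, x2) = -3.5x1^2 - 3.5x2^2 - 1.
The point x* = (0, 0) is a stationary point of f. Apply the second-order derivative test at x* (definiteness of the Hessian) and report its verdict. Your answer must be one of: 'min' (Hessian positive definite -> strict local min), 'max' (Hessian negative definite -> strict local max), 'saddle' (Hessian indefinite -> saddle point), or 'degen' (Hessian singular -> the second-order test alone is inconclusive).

Compute the Hessian H = grad^2 f:
  H = [[-7, 0], [0, -7]]
Verify stationarity: grad f(x*) = H x* + g = (0, 0).
Eigenvalues of H: -7, -7.
Both eigenvalues < 0, so H is negative definite -> x* is a strict local max.

max


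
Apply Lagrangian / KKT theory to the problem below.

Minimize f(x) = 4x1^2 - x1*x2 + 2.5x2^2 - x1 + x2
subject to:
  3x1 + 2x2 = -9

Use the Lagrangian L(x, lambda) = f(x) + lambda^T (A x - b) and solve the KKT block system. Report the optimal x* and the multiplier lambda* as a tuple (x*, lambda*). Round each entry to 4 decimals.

Form the Lagrangian:
  L(x, lambda) = (1/2) x^T Q x + c^T x + lambda^T (A x - b)
Stationarity (grad_x L = 0): Q x + c + A^T lambda = 0.
Primal feasibility: A x = b.

This gives the KKT block system:
  [ Q   A^T ] [ x     ]   [-c ]
  [ A    0  ] [ lambda ] = [ b ]

Solving the linear system:
  x*      = (-1.6067, -2.0899)
  lambda* = (3.9213)
  f(x*)   = 17.4045

x* = (-1.6067, -2.0899), lambda* = (3.9213)


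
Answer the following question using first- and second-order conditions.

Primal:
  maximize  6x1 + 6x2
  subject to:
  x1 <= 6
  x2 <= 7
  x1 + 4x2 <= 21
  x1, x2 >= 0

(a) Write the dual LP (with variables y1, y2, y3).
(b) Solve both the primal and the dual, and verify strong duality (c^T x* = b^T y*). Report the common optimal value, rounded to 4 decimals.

The standard primal-dual pair for 'max c^T x s.t. A x <= b, x >= 0' is:
  Dual:  min b^T y  s.t.  A^T y >= c,  y >= 0.

So the dual LP is:
  minimize  6y1 + 7y2 + 21y3
  subject to:
    y1 + y3 >= 6
    y2 + 4y3 >= 6
    y1, y2, y3 >= 0

Solving the primal: x* = (6, 3.75).
  primal value c^T x* = 58.5.
Solving the dual: y* = (4.5, 0, 1.5).
  dual value b^T y* = 58.5.
Strong duality: c^T x* = b^T y*. Confirmed.

58.5


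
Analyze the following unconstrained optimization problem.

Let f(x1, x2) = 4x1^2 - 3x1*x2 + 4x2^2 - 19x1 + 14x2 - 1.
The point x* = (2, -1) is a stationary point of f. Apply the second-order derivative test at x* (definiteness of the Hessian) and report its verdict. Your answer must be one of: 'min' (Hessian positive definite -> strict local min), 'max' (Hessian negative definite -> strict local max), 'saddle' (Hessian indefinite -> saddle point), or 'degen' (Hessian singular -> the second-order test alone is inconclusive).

Compute the Hessian H = grad^2 f:
  H = [[8, -3], [-3, 8]]
Verify stationarity: grad f(x*) = H x* + g = (0, 0).
Eigenvalues of H: 5, 11.
Both eigenvalues > 0, so H is positive definite -> x* is a strict local min.

min


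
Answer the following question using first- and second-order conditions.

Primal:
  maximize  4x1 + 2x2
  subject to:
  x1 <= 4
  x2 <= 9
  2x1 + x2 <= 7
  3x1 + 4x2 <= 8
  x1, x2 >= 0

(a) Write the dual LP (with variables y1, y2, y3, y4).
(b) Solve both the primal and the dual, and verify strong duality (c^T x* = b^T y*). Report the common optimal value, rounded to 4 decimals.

The standard primal-dual pair for 'max c^T x s.t. A x <= b, x >= 0' is:
  Dual:  min b^T y  s.t.  A^T y >= c,  y >= 0.

So the dual LP is:
  minimize  4y1 + 9y2 + 7y3 + 8y4
  subject to:
    y1 + 2y3 + 3y4 >= 4
    y2 + y3 + 4y4 >= 2
    y1, y2, y3, y4 >= 0

Solving the primal: x* = (2.6667, 0).
  primal value c^T x* = 10.6667.
Solving the dual: y* = (0, 0, 0, 1.3333).
  dual value b^T y* = 10.6667.
Strong duality: c^T x* = b^T y*. Confirmed.

10.6667


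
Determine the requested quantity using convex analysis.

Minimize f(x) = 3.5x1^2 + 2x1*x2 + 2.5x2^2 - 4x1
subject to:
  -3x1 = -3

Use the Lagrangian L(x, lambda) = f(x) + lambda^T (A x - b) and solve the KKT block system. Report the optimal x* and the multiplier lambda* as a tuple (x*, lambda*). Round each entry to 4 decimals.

Form the Lagrangian:
  L(x, lambda) = (1/2) x^T Q x + c^T x + lambda^T (A x - b)
Stationarity (grad_x L = 0): Q x + c + A^T lambda = 0.
Primal feasibility: A x = b.

This gives the KKT block system:
  [ Q   A^T ] [ x     ]   [-c ]
  [ A    0  ] [ lambda ] = [ b ]

Solving the linear system:
  x*      = (1, -0.4)
  lambda* = (0.7333)
  f(x*)   = -0.9

x* = (1, -0.4), lambda* = (0.7333)


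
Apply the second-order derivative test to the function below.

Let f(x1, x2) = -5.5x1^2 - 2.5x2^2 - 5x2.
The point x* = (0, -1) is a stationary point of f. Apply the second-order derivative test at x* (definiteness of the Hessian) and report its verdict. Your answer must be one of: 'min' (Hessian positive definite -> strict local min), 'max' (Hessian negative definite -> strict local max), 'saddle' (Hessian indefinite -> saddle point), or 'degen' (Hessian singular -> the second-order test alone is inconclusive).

Compute the Hessian H = grad^2 f:
  H = [[-11, 0], [0, -5]]
Verify stationarity: grad f(x*) = H x* + g = (0, 0).
Eigenvalues of H: -11, -5.
Both eigenvalues < 0, so H is negative definite -> x* is a strict local max.

max


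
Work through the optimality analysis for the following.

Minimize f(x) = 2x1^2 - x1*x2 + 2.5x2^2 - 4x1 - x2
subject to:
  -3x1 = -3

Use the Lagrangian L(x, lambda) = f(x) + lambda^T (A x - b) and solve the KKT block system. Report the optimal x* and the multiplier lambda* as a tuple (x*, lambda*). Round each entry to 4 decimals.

Form the Lagrangian:
  L(x, lambda) = (1/2) x^T Q x + c^T x + lambda^T (A x - b)
Stationarity (grad_x L = 0): Q x + c + A^T lambda = 0.
Primal feasibility: A x = b.

This gives the KKT block system:
  [ Q   A^T ] [ x     ]   [-c ]
  [ A    0  ] [ lambda ] = [ b ]

Solving the linear system:
  x*      = (1, 0.4)
  lambda* = (-0.1333)
  f(x*)   = -2.4

x* = (1, 0.4), lambda* = (-0.1333)


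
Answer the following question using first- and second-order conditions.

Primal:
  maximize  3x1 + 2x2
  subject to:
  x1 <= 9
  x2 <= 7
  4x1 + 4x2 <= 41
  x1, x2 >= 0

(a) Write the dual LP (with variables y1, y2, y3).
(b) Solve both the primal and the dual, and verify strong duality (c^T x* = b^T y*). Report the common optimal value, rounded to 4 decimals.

The standard primal-dual pair for 'max c^T x s.t. A x <= b, x >= 0' is:
  Dual:  min b^T y  s.t.  A^T y >= c,  y >= 0.

So the dual LP is:
  minimize  9y1 + 7y2 + 41y3
  subject to:
    y1 + 4y3 >= 3
    y2 + 4y3 >= 2
    y1, y2, y3 >= 0

Solving the primal: x* = (9, 1.25).
  primal value c^T x* = 29.5.
Solving the dual: y* = (1, 0, 0.5).
  dual value b^T y* = 29.5.
Strong duality: c^T x* = b^T y*. Confirmed.

29.5


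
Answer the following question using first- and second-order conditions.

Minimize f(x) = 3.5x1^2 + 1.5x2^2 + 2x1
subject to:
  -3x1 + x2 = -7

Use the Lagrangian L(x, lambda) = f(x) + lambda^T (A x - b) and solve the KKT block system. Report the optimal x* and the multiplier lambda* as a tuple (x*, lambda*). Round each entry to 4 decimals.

Form the Lagrangian:
  L(x, lambda) = (1/2) x^T Q x + c^T x + lambda^T (A x - b)
Stationarity (grad_x L = 0): Q x + c + A^T lambda = 0.
Primal feasibility: A x = b.

This gives the KKT block system:
  [ Q   A^T ] [ x     ]   [-c ]
  [ A    0  ] [ lambda ] = [ b ]

Solving the linear system:
  x*      = (1.7941, -1.6176)
  lambda* = (4.8529)
  f(x*)   = 18.7794

x* = (1.7941, -1.6176), lambda* = (4.8529)


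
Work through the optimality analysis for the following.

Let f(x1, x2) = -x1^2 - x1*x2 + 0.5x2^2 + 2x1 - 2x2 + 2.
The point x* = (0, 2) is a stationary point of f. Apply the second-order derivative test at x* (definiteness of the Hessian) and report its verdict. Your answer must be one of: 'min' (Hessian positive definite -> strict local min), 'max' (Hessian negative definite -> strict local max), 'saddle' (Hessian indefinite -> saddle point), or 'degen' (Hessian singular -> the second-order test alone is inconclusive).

Compute the Hessian H = grad^2 f:
  H = [[-2, -1], [-1, 1]]
Verify stationarity: grad f(x*) = H x* + g = (0, 0).
Eigenvalues of H: -2.3028, 1.3028.
Eigenvalues have mixed signs, so H is indefinite -> x* is a saddle point.

saddle


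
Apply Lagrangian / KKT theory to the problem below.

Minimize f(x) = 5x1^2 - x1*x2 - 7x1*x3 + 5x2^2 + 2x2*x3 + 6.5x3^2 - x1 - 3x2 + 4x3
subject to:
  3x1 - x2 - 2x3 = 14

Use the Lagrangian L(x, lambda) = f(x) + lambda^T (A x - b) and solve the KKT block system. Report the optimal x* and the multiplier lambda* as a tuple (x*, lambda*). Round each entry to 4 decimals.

Form the Lagrangian:
  L(x, lambda) = (1/2) x^T Q x + c^T x + lambda^T (A x - b)
Stationarity (grad_x L = 0): Q x + c + A^T lambda = 0.
Primal feasibility: A x = b.

This gives the KKT block system:
  [ Q   A^T ] [ x     ]   [-c ]
  [ A    0  ] [ lambda ] = [ b ]

Solving the linear system:
  x*      = (4.3551, -0.7103, -0.1121)
  lambda* = (-14.6822)
  f(x*)   = 101.4393

x* = (4.3551, -0.7103, -0.1121), lambda* = (-14.6822)


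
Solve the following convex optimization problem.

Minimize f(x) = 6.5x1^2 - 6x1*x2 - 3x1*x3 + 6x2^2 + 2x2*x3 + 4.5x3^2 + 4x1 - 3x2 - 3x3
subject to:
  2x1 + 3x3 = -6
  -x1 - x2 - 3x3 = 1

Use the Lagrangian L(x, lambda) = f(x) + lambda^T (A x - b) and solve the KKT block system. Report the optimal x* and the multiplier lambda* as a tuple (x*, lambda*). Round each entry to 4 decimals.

Form the Lagrangian:
  L(x, lambda) = (1/2) x^T Q x + c^T x + lambda^T (A x - b)
Stationarity (grad_x L = 0): Q x + c + A^T lambda = 0.
Primal feasibility: A x = b.

This gives the KKT block system:
  [ Q   A^T ] [ x     ]   [-c ]
  [ A    0  ] [ lambda ] = [ b ]

Solving the linear system:
  x*      = (-2.2, 2.8, -0.5333)
  lambda* = (41.2667, 42.7333)
  f(x*)   = 94.6333

x* = (-2.2, 2.8, -0.5333), lambda* = (41.2667, 42.7333)


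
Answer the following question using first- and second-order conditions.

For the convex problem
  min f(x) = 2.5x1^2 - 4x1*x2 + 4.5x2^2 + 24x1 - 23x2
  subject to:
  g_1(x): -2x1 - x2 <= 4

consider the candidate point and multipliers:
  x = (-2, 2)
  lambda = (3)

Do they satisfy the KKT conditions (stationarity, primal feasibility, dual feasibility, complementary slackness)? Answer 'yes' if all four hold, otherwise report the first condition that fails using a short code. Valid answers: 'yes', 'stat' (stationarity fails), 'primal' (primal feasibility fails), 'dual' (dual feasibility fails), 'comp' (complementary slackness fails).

Gradient of f: grad f(x) = Q x + c = (6, 3)
Constraint values g_i(x) = a_i^T x - b_i:
  g_1((-2, 2)) = -2
Stationarity residual: grad f(x) + sum_i lambda_i a_i = (0, 0)
  -> stationarity OK
Primal feasibility (all g_i <= 0): OK
Dual feasibility (all lambda_i >= 0): OK
Complementary slackness (lambda_i * g_i(x) = 0 for all i): FAILS

Verdict: the first failing condition is complementary_slackness -> comp.

comp


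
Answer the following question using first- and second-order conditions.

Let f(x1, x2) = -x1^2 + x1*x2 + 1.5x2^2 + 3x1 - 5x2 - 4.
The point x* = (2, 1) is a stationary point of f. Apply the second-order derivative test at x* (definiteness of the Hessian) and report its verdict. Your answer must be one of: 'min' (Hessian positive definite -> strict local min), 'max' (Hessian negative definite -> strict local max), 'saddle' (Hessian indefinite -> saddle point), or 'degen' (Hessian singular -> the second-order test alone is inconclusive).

Compute the Hessian H = grad^2 f:
  H = [[-2, 1], [1, 3]]
Verify stationarity: grad f(x*) = H x* + g = (0, 0).
Eigenvalues of H: -2.1926, 3.1926.
Eigenvalues have mixed signs, so H is indefinite -> x* is a saddle point.

saddle


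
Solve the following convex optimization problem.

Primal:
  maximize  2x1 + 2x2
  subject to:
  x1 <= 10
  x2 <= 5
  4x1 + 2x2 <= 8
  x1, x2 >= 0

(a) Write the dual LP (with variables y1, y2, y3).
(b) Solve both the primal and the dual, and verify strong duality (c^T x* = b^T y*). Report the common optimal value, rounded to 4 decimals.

The standard primal-dual pair for 'max c^T x s.t. A x <= b, x >= 0' is:
  Dual:  min b^T y  s.t.  A^T y >= c,  y >= 0.

So the dual LP is:
  minimize  10y1 + 5y2 + 8y3
  subject to:
    y1 + 4y3 >= 2
    y2 + 2y3 >= 2
    y1, y2, y3 >= 0

Solving the primal: x* = (0, 4).
  primal value c^T x* = 8.
Solving the dual: y* = (0, 0, 1).
  dual value b^T y* = 8.
Strong duality: c^T x* = b^T y*. Confirmed.

8


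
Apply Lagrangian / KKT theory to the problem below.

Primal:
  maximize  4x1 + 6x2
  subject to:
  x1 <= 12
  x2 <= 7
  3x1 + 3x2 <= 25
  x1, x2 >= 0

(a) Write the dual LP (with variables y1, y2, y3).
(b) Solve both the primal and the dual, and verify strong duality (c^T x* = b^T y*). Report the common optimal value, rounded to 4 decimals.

The standard primal-dual pair for 'max c^T x s.t. A x <= b, x >= 0' is:
  Dual:  min b^T y  s.t.  A^T y >= c,  y >= 0.

So the dual LP is:
  minimize  12y1 + 7y2 + 25y3
  subject to:
    y1 + 3y3 >= 4
    y2 + 3y3 >= 6
    y1, y2, y3 >= 0

Solving the primal: x* = (1.3333, 7).
  primal value c^T x* = 47.3333.
Solving the dual: y* = (0, 2, 1.3333).
  dual value b^T y* = 47.3333.
Strong duality: c^T x* = b^T y*. Confirmed.

47.3333


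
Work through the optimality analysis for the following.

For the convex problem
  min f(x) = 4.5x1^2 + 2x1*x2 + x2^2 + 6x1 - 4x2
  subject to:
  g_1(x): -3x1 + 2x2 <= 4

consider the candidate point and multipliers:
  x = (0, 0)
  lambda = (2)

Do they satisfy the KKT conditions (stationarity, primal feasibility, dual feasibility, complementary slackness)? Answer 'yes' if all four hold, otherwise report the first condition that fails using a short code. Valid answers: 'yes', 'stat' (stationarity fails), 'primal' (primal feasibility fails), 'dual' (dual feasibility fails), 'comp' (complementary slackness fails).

Gradient of f: grad f(x) = Q x + c = (6, -4)
Constraint values g_i(x) = a_i^T x - b_i:
  g_1((0, 0)) = -4
Stationarity residual: grad f(x) + sum_i lambda_i a_i = (0, 0)
  -> stationarity OK
Primal feasibility (all g_i <= 0): OK
Dual feasibility (all lambda_i >= 0): OK
Complementary slackness (lambda_i * g_i(x) = 0 for all i): FAILS

Verdict: the first failing condition is complementary_slackness -> comp.

comp


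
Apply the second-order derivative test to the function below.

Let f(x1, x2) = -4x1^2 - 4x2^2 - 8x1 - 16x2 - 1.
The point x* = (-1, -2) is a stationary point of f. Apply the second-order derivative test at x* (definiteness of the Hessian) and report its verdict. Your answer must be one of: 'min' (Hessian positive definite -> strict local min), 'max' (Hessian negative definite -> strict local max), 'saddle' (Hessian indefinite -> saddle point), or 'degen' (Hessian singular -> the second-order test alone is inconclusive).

Compute the Hessian H = grad^2 f:
  H = [[-8, 0], [0, -8]]
Verify stationarity: grad f(x*) = H x* + g = (0, 0).
Eigenvalues of H: -8, -8.
Both eigenvalues < 0, so H is negative definite -> x* is a strict local max.

max


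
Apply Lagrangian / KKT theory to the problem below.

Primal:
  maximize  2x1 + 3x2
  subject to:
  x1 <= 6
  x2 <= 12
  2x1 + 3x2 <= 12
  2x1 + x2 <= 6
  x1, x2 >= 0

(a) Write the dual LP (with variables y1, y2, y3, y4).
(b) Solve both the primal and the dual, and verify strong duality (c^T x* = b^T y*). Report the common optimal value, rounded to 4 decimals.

The standard primal-dual pair for 'max c^T x s.t. A x <= b, x >= 0' is:
  Dual:  min b^T y  s.t.  A^T y >= c,  y >= 0.

So the dual LP is:
  minimize  6y1 + 12y2 + 12y3 + 6y4
  subject to:
    y1 + 2y3 + 2y4 >= 2
    y2 + 3y3 + y4 >= 3
    y1, y2, y3, y4 >= 0

Solving the primal: x* = (1.5, 3).
  primal value c^T x* = 12.
Solving the dual: y* = (0, 0, 1, 0).
  dual value b^T y* = 12.
Strong duality: c^T x* = b^T y*. Confirmed.

12


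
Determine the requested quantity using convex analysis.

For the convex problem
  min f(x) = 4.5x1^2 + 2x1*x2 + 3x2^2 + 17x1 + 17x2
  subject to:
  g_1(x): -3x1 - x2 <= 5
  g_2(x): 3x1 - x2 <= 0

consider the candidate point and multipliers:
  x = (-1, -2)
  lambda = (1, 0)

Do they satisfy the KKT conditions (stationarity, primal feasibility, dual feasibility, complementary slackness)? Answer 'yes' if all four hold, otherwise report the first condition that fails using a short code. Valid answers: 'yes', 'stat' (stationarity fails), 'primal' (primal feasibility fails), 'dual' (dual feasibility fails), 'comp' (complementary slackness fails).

Gradient of f: grad f(x) = Q x + c = (4, 3)
Constraint values g_i(x) = a_i^T x - b_i:
  g_1((-1, -2)) = 0
  g_2((-1, -2)) = -1
Stationarity residual: grad f(x) + sum_i lambda_i a_i = (1, 2)
  -> stationarity FAILS
Primal feasibility (all g_i <= 0): OK
Dual feasibility (all lambda_i >= 0): OK
Complementary slackness (lambda_i * g_i(x) = 0 for all i): OK

Verdict: the first failing condition is stationarity -> stat.

stat


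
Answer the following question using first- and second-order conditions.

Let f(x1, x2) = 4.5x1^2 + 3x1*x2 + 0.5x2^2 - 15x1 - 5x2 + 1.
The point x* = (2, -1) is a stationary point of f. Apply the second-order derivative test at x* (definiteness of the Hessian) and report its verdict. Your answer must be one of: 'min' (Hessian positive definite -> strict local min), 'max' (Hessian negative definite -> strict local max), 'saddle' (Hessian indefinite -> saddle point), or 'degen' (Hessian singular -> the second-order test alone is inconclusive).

Compute the Hessian H = grad^2 f:
  H = [[9, 3], [3, 1]]
Verify stationarity: grad f(x*) = H x* + g = (0, 0).
Eigenvalues of H: 0, 10.
H has a zero eigenvalue (singular; positive semidefinite but not definite), so H is neither positive definite, negative definite, nor indefinite. The second-order test alone is inconclusive -> degen.
(Indeed, f is constant along the null direction of H through x*, so x* is not a strict local extremum.)

degen


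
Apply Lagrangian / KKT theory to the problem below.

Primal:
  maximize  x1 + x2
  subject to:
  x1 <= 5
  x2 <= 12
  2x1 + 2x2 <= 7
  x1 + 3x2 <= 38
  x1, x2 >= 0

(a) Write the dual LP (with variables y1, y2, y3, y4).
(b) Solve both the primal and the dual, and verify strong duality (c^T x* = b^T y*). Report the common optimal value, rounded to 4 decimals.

The standard primal-dual pair for 'max c^T x s.t. A x <= b, x >= 0' is:
  Dual:  min b^T y  s.t.  A^T y >= c,  y >= 0.

So the dual LP is:
  minimize  5y1 + 12y2 + 7y3 + 38y4
  subject to:
    y1 + 2y3 + y4 >= 1
    y2 + 2y3 + 3y4 >= 1
    y1, y2, y3, y4 >= 0

Solving the primal: x* = (3.5, 0).
  primal value c^T x* = 3.5.
Solving the dual: y* = (0, 0, 0.5, 0).
  dual value b^T y* = 3.5.
Strong duality: c^T x* = b^T y*. Confirmed.

3.5


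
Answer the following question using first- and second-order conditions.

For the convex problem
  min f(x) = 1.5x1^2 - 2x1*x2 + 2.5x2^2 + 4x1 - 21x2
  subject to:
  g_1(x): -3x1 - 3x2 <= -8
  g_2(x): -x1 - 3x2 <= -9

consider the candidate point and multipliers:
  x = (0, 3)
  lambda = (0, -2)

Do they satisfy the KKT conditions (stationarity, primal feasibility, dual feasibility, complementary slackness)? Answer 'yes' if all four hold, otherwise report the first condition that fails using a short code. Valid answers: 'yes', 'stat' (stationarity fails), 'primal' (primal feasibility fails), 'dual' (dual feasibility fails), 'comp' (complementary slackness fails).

Gradient of f: grad f(x) = Q x + c = (-2, -6)
Constraint values g_i(x) = a_i^T x - b_i:
  g_1((0, 3)) = -1
  g_2((0, 3)) = 0
Stationarity residual: grad f(x) + sum_i lambda_i a_i = (0, 0)
  -> stationarity OK
Primal feasibility (all g_i <= 0): OK
Dual feasibility (all lambda_i >= 0): FAILS
Complementary slackness (lambda_i * g_i(x) = 0 for all i): OK

Verdict: the first failing condition is dual_feasibility -> dual.

dual


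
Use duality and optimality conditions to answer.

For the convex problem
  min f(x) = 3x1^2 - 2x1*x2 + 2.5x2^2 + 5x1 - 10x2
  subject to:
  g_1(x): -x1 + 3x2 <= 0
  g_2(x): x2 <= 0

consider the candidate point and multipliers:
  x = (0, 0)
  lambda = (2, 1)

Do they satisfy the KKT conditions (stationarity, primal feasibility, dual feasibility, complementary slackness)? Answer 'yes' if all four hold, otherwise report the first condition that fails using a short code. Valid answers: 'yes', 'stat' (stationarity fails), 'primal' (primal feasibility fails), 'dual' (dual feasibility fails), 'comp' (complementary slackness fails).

Gradient of f: grad f(x) = Q x + c = (5, -10)
Constraint values g_i(x) = a_i^T x - b_i:
  g_1((0, 0)) = 0
  g_2((0, 0)) = 0
Stationarity residual: grad f(x) + sum_i lambda_i a_i = (3, -3)
  -> stationarity FAILS
Primal feasibility (all g_i <= 0): OK
Dual feasibility (all lambda_i >= 0): OK
Complementary slackness (lambda_i * g_i(x) = 0 for all i): OK

Verdict: the first failing condition is stationarity -> stat.

stat


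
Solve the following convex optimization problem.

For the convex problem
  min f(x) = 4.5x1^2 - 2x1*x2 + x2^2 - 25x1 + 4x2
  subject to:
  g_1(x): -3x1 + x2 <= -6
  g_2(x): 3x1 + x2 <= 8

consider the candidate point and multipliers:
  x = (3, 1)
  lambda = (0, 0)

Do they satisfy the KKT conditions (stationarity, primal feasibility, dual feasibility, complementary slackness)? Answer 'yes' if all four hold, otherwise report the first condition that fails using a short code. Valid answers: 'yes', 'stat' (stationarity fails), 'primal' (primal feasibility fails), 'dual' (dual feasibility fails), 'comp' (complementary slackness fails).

Gradient of f: grad f(x) = Q x + c = (0, 0)
Constraint values g_i(x) = a_i^T x - b_i:
  g_1((3, 1)) = -2
  g_2((3, 1)) = 2
Stationarity residual: grad f(x) + sum_i lambda_i a_i = (0, 0)
  -> stationarity OK
Primal feasibility (all g_i <= 0): FAILS
Dual feasibility (all lambda_i >= 0): OK
Complementary slackness (lambda_i * g_i(x) = 0 for all i): OK

Verdict: the first failing condition is primal_feasibility -> primal.

primal


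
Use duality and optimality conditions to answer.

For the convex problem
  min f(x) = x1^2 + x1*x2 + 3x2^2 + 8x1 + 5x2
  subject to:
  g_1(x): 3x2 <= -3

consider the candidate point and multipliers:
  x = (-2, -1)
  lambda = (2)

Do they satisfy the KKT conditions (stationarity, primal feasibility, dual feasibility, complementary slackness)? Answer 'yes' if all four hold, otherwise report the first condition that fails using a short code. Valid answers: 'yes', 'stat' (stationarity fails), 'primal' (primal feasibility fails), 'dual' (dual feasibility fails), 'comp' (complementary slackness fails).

Gradient of f: grad f(x) = Q x + c = (3, -3)
Constraint values g_i(x) = a_i^T x - b_i:
  g_1((-2, -1)) = 0
Stationarity residual: grad f(x) + sum_i lambda_i a_i = (3, 3)
  -> stationarity FAILS
Primal feasibility (all g_i <= 0): OK
Dual feasibility (all lambda_i >= 0): OK
Complementary slackness (lambda_i * g_i(x) = 0 for all i): OK

Verdict: the first failing condition is stationarity -> stat.

stat


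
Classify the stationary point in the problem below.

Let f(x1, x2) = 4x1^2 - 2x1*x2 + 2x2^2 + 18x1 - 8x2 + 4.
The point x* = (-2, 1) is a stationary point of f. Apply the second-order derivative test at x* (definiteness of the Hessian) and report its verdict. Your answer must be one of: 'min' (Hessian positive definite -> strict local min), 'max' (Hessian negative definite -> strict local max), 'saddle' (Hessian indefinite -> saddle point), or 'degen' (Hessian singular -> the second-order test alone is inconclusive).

Compute the Hessian H = grad^2 f:
  H = [[8, -2], [-2, 4]]
Verify stationarity: grad f(x*) = H x* + g = (0, 0).
Eigenvalues of H: 3.1716, 8.8284.
Both eigenvalues > 0, so H is positive definite -> x* is a strict local min.

min


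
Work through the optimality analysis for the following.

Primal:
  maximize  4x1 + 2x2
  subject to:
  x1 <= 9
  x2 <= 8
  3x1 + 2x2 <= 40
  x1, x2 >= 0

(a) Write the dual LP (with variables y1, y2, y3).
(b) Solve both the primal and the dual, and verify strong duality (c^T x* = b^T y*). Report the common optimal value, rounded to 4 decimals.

The standard primal-dual pair for 'max c^T x s.t. A x <= b, x >= 0' is:
  Dual:  min b^T y  s.t.  A^T y >= c,  y >= 0.

So the dual LP is:
  minimize  9y1 + 8y2 + 40y3
  subject to:
    y1 + 3y3 >= 4
    y2 + 2y3 >= 2
    y1, y2, y3 >= 0

Solving the primal: x* = (9, 6.5).
  primal value c^T x* = 49.
Solving the dual: y* = (1, 0, 1).
  dual value b^T y* = 49.
Strong duality: c^T x* = b^T y*. Confirmed.

49


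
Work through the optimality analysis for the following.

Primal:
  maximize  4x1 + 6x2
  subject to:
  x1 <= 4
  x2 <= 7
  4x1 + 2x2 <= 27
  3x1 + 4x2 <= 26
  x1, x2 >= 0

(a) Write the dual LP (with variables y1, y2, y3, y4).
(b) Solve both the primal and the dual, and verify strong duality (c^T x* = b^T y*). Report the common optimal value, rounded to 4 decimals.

The standard primal-dual pair for 'max c^T x s.t. A x <= b, x >= 0' is:
  Dual:  min b^T y  s.t.  A^T y >= c,  y >= 0.

So the dual LP is:
  minimize  4y1 + 7y2 + 27y3 + 26y4
  subject to:
    y1 + 4y3 + 3y4 >= 4
    y2 + 2y3 + 4y4 >= 6
    y1, y2, y3, y4 >= 0

Solving the primal: x* = (0, 6.5).
  primal value c^T x* = 39.
Solving the dual: y* = (0, 0, 0, 1.5).
  dual value b^T y* = 39.
Strong duality: c^T x* = b^T y*. Confirmed.

39


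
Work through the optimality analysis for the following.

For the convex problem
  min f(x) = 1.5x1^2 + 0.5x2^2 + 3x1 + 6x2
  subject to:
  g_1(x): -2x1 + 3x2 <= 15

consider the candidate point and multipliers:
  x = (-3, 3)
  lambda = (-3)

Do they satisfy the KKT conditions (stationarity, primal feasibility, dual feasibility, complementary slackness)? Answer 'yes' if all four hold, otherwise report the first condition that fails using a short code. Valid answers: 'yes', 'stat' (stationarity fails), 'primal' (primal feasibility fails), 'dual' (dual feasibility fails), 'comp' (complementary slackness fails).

Gradient of f: grad f(x) = Q x + c = (-6, 9)
Constraint values g_i(x) = a_i^T x - b_i:
  g_1((-3, 3)) = 0
Stationarity residual: grad f(x) + sum_i lambda_i a_i = (0, 0)
  -> stationarity OK
Primal feasibility (all g_i <= 0): OK
Dual feasibility (all lambda_i >= 0): FAILS
Complementary slackness (lambda_i * g_i(x) = 0 for all i): OK

Verdict: the first failing condition is dual_feasibility -> dual.

dual


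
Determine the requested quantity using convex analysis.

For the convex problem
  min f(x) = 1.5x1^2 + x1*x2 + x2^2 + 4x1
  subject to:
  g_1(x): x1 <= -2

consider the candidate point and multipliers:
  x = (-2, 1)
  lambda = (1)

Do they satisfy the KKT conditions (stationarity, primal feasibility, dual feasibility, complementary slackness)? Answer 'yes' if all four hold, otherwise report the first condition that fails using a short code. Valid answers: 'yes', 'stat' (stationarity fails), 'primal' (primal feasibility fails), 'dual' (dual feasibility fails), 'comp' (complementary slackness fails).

Gradient of f: grad f(x) = Q x + c = (-1, 0)
Constraint values g_i(x) = a_i^T x - b_i:
  g_1((-2, 1)) = 0
Stationarity residual: grad f(x) + sum_i lambda_i a_i = (0, 0)
  -> stationarity OK
Primal feasibility (all g_i <= 0): OK
Dual feasibility (all lambda_i >= 0): OK
Complementary slackness (lambda_i * g_i(x) = 0 for all i): OK

Verdict: yes, KKT holds.

yes


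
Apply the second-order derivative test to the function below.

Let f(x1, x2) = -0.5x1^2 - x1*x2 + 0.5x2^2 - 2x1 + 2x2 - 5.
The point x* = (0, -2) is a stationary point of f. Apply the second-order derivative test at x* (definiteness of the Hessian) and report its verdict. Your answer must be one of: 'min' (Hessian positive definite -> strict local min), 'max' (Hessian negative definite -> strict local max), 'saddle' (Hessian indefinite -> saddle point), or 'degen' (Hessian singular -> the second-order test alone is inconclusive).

Compute the Hessian H = grad^2 f:
  H = [[-1, -1], [-1, 1]]
Verify stationarity: grad f(x*) = H x* + g = (0, 0).
Eigenvalues of H: -1.4142, 1.4142.
Eigenvalues have mixed signs, so H is indefinite -> x* is a saddle point.

saddle


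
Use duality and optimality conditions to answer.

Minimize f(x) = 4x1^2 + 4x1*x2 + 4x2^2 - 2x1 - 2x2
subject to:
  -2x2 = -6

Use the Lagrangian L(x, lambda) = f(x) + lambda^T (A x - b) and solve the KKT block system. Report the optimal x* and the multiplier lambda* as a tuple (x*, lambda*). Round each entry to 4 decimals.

Form the Lagrangian:
  L(x, lambda) = (1/2) x^T Q x + c^T x + lambda^T (A x - b)
Stationarity (grad_x L = 0): Q x + c + A^T lambda = 0.
Primal feasibility: A x = b.

This gives the KKT block system:
  [ Q   A^T ] [ x     ]   [-c ]
  [ A    0  ] [ lambda ] = [ b ]

Solving the linear system:
  x*      = (-1.25, 3)
  lambda* = (8.5)
  f(x*)   = 23.75

x* = (-1.25, 3), lambda* = (8.5)


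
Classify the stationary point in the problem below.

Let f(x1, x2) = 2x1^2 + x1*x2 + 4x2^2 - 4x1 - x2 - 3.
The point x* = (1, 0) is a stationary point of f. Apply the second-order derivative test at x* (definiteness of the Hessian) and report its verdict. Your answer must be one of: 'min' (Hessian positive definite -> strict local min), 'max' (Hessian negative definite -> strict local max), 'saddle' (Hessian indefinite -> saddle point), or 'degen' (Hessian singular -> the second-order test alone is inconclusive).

Compute the Hessian H = grad^2 f:
  H = [[4, 1], [1, 8]]
Verify stationarity: grad f(x*) = H x* + g = (0, 0).
Eigenvalues of H: 3.7639, 8.2361.
Both eigenvalues > 0, so H is positive definite -> x* is a strict local min.

min


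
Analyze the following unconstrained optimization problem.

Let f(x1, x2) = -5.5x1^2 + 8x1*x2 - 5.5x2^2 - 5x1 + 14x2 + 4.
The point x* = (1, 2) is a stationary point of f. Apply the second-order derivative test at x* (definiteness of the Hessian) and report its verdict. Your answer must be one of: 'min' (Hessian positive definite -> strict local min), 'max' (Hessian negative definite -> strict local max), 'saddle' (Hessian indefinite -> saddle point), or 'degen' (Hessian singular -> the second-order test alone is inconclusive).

Compute the Hessian H = grad^2 f:
  H = [[-11, 8], [8, -11]]
Verify stationarity: grad f(x*) = H x* + g = (0, 0).
Eigenvalues of H: -19, -3.
Both eigenvalues < 0, so H is negative definite -> x* is a strict local max.

max


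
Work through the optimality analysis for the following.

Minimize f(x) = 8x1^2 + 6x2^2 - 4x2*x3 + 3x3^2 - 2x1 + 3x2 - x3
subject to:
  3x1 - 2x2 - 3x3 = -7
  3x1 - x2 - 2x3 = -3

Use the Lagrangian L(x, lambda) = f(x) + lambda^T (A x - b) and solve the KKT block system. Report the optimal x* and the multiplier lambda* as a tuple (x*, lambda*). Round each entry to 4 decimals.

Form the Lagrangian:
  L(x, lambda) = (1/2) x^T Q x + c^T x + lambda^T (A x - b)
Stationarity (grad_x L = 0): Q x + c + A^T lambda = 0.
Primal feasibility: A x = b.

This gives the KKT block system:
  [ Q   A^T ] [ x     ]   [-c ]
  [ A    0  ] [ lambda ] = [ b ]

Solving the linear system:
  x*      = (1.136, 1.592, 2.408)
  lambda* = (17.864, -23.256)
  f(x*)   = 27.688

x* = (1.136, 1.592, 2.408), lambda* = (17.864, -23.256)


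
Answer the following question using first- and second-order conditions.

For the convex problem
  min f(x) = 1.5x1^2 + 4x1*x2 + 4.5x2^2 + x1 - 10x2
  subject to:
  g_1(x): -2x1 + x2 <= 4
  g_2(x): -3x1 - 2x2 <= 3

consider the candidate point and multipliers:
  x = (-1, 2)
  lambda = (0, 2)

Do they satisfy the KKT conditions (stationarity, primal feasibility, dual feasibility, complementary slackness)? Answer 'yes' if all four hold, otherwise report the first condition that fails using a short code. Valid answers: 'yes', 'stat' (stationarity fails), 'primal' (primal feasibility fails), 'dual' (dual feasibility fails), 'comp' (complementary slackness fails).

Gradient of f: grad f(x) = Q x + c = (6, 4)
Constraint values g_i(x) = a_i^T x - b_i:
  g_1((-1, 2)) = 0
  g_2((-1, 2)) = -4
Stationarity residual: grad f(x) + sum_i lambda_i a_i = (0, 0)
  -> stationarity OK
Primal feasibility (all g_i <= 0): OK
Dual feasibility (all lambda_i >= 0): OK
Complementary slackness (lambda_i * g_i(x) = 0 for all i): FAILS

Verdict: the first failing condition is complementary_slackness -> comp.

comp


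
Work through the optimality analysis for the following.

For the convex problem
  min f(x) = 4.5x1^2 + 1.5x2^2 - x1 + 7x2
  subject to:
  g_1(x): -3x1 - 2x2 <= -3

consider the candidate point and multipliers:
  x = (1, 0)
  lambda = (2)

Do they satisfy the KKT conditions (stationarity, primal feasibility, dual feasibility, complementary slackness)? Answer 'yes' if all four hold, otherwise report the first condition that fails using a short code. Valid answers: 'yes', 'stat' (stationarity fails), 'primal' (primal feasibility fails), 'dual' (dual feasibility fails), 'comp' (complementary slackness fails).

Gradient of f: grad f(x) = Q x + c = (8, 7)
Constraint values g_i(x) = a_i^T x - b_i:
  g_1((1, 0)) = 0
Stationarity residual: grad f(x) + sum_i lambda_i a_i = (2, 3)
  -> stationarity FAILS
Primal feasibility (all g_i <= 0): OK
Dual feasibility (all lambda_i >= 0): OK
Complementary slackness (lambda_i * g_i(x) = 0 for all i): OK

Verdict: the first failing condition is stationarity -> stat.

stat


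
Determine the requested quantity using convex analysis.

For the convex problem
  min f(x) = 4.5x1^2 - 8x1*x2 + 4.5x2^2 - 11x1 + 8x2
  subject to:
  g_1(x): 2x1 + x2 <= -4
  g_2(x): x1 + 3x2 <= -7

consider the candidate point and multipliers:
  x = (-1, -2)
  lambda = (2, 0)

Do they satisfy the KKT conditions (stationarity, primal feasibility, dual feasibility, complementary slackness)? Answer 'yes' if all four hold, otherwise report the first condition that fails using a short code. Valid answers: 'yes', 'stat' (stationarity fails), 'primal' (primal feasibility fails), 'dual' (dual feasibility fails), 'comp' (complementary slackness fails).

Gradient of f: grad f(x) = Q x + c = (-4, -2)
Constraint values g_i(x) = a_i^T x - b_i:
  g_1((-1, -2)) = 0
  g_2((-1, -2)) = 0
Stationarity residual: grad f(x) + sum_i lambda_i a_i = (0, 0)
  -> stationarity OK
Primal feasibility (all g_i <= 0): OK
Dual feasibility (all lambda_i >= 0): OK
Complementary slackness (lambda_i * g_i(x) = 0 for all i): OK

Verdict: yes, KKT holds.

yes


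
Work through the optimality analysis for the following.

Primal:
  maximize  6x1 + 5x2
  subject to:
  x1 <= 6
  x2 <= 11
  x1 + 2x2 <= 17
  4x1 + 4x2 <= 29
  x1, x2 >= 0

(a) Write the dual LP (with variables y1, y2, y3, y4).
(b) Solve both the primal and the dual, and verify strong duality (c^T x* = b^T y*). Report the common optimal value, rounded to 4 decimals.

The standard primal-dual pair for 'max c^T x s.t. A x <= b, x >= 0' is:
  Dual:  min b^T y  s.t.  A^T y >= c,  y >= 0.

So the dual LP is:
  minimize  6y1 + 11y2 + 17y3 + 29y4
  subject to:
    y1 + y3 + 4y4 >= 6
    y2 + 2y3 + 4y4 >= 5
    y1, y2, y3, y4 >= 0

Solving the primal: x* = (6, 1.25).
  primal value c^T x* = 42.25.
Solving the dual: y* = (1, 0, 0, 1.25).
  dual value b^T y* = 42.25.
Strong duality: c^T x* = b^T y*. Confirmed.

42.25


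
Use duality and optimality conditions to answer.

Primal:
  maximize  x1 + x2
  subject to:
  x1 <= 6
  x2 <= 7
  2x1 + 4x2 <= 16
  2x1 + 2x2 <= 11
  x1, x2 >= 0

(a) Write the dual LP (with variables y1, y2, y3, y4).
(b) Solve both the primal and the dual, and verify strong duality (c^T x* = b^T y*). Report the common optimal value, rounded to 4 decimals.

The standard primal-dual pair for 'max c^T x s.t. A x <= b, x >= 0' is:
  Dual:  min b^T y  s.t.  A^T y >= c,  y >= 0.

So the dual LP is:
  minimize  6y1 + 7y2 + 16y3 + 11y4
  subject to:
    y1 + 2y3 + 2y4 >= 1
    y2 + 4y3 + 2y4 >= 1
    y1, y2, y3, y4 >= 0

Solving the primal: x* = (5.5, 0).
  primal value c^T x* = 5.5.
Solving the dual: y* = (0, 0, 0, 0.5).
  dual value b^T y* = 5.5.
Strong duality: c^T x* = b^T y*. Confirmed.

5.5
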